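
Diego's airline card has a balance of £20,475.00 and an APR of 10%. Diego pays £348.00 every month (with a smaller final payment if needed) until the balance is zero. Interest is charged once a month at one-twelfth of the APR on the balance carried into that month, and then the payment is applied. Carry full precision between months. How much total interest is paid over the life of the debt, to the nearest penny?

Monthly rate r = 10%/12 = 0.833333% = 0.00833333.
Payoff takes n = ⌈−ln(1 − rB₀/P)/ln(1+r)⌉ = ⌈81.209⌉ = 82 payments; the last is £72.92.
Total paid = 81·£348.00 + £72.92 = £28,260.92.
Total interest = total paid − principal = £28,260.92 − £20,475.00 = £7,785.92.

£7,785.92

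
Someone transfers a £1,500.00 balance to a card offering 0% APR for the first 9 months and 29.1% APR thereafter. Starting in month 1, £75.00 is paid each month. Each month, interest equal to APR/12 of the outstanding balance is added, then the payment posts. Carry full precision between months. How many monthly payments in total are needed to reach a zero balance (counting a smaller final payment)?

Promo months 1–9 at r₀ = 0%/12 = 0; months 10+ at r₁ = 29.1%/12 = 0.02425.
After month 9 (no interest yet): B = £1,500.00 − 9·£75.00 = £825.00.
Then at r₁ with £75.00/mo: n₂ = −ln(1 − r₁·B/P)/ln(1+r₁) ≈ 12.95 → 13 more payments.

22 payments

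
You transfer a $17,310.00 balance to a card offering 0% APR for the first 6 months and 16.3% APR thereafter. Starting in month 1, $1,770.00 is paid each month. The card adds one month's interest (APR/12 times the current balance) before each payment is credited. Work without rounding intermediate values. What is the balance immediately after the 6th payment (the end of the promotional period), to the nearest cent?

Promo months 1–6 at r₀ = 0%/12 = 0; months 7+ at r₁ = 16.3%/12 = 0.0135833.
After month 6 (no interest yet): B = $17,310.00 − 6·$1,770.00 = $6,690.00.

$6,690.00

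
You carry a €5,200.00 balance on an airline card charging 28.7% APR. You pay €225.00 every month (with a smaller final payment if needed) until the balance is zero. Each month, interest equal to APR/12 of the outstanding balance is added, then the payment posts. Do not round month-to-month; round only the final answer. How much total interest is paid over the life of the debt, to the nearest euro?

€2,460

Monthly rate r = 28.7%/12 = 2.39167% = 0.0239167.
Payoff takes n = ⌈−ln(1 − rB₀/P)/ln(1+r)⌉ = ⌈34.043⌉ = 35 payments; the last is €9.84.
Total paid = 34·€225.00 + €9.84 = €7,659.84.
Total interest = total paid − principal = €7,659.84 − €5,200.00 = €2,459.84.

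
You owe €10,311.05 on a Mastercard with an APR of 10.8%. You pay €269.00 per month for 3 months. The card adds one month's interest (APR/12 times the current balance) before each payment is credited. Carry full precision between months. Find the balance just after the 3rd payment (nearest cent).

Monthly rate r = 10.8%/12 = 0.9% = 0.009.
Each month: B ← B·(1+r) − €269.00.
Month 1: interest €92.80; balance after payment €10,134.85.
Month 2: interest €91.21; balance after payment €9,957.06.
Month 3: interest €89.61; balance after payment €9,777.68.

€9,777.68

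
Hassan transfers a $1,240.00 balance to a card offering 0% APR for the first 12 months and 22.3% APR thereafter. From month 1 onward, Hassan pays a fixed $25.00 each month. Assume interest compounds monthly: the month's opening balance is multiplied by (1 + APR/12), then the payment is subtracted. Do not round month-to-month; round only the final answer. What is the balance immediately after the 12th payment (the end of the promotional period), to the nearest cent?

$940.00

Promo months 1–12 at r₀ = 0%/12 = 0; months 13+ at r₁ = 22.3%/12 = 0.0185833.
After month 12 (no interest yet): B = $1,240.00 − 12·$25.00 = $940.00.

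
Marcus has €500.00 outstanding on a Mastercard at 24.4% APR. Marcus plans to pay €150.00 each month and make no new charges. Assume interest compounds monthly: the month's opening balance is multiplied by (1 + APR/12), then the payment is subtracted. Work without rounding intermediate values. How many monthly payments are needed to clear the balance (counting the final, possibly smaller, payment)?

Monthly rate r = 24.4%/12 = 2.03333% = 0.0203333.
Recurrence: B ← B·(1+r) − €150.00.
Month 1: interest €10.17; balance after payment €360.17.
Month 2: interest €7.32; balance after payment €217.49.
Month 3: interest €4.42; balance after payment €71.91.
Month 4: interest €1.46; balance after payment €0.00.

4 months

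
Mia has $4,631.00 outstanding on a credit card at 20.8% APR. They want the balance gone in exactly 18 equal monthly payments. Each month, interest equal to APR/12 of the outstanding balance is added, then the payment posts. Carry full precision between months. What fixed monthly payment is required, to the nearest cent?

$301.70

Monthly rate r = 20.8%/12 = 1.73333% = 0.0173333.
Level-payment amortization: P = B₀·r / (1 − (1+r)^(−n)) = 4631.00·0.0173333 / (1 − 1.01733^(−18)).
Denominator 1 − (1+r)^(−18) = 0.266059154.
P = 80.2707 / 0.266059154 ≈ 301.70.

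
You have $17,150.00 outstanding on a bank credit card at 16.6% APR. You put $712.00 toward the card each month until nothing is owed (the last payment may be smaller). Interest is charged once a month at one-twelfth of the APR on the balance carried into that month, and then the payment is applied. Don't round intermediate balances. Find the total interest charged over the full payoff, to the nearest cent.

$3,854.47

Monthly rate r = 16.6%/12 = 1.38333% = 0.0138333.
Payoff takes n = ⌈−ln(1 − rB₀/P)/ln(1+r)⌉ = ⌈29.499⌉ = 30 payments; the last is $356.47.
Total paid = 29·$712.00 + $356.47 = $21,004.47.
Total interest = total paid − principal = $21,004.47 − $17,150.00 = $3,854.47.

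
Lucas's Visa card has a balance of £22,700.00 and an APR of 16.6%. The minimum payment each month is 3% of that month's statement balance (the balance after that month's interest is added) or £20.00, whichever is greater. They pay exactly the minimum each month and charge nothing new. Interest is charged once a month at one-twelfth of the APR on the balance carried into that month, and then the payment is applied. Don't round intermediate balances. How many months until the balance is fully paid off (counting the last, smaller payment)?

Monthly rate r = 16.6%/12 = 1.38333% = 0.0138333.
While 3% of the post-interest balance exceeds £20.00, each month B ← (B·(1+r))·(1 − 0.03), i.e. B shrinks by the factor (1+r)·0.97 = 0.98342.
This holds for months 1–212. Entering month 213 the balance is £655.46; 3% of the post-interest balance is now below £20.00, so the flat £20.00 minimum applies from here.
From month 213 a fixed £20.00 at rate r clears £655.46 in 44 more payments. Total: 212 + 44 = 256 months.

256 months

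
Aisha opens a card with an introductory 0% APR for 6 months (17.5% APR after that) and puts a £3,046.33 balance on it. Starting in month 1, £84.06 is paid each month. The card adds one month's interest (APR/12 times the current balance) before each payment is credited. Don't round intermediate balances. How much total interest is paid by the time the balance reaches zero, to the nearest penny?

£834.94

Promo months 1–6 at r₀ = 0%/12 = 0; months 7+ at r₁ = 17.5%/12 = 0.0145833.
After month 6 (no interest yet): B = £3,046.33 − 6·£84.06 = £2,541.97.
Then at r₁ with £84.06/mo: n₂ = −ln(1 − r₁·B/P)/ln(1+r₁) ≈ 40.17 → 41 more payments.
Total paid = 46·£84.06 + £14.51 = £3,881.27; interest = £3,881.27 − £3,046.33 = £834.94.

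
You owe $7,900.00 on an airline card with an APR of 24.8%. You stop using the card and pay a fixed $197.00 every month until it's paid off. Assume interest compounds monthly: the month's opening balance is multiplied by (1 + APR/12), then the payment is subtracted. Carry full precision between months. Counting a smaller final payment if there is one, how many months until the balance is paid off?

87 payments

Monthly rate r = 24.8%/12 = 2.06667% = 0.0206667.
Recurrence: B ← B·(1+r) − $197.00.
Month 1: interest $163.27; balance after payment $7,866.27.
Month 2: interest $162.57; balance after payment $7,831.84.
Closed form: n = −ln(1 − rB₀/P)/ln(1+r) = −ln(0.17124)/ln(1.02067) ≈ 86.269, so the balance reaches zero during payment 87.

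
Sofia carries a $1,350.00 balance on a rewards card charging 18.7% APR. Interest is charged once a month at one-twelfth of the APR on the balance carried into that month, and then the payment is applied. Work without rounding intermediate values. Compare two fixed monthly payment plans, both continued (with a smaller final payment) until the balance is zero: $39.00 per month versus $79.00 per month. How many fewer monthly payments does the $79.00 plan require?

30 fewer payments

Monthly rate r = 18.7%/12 = 1.55833% = 0.0155833.
At $39.00/mo: n = ⌈−ln(1 − rB₀/P)/ln(1+r)⌉ = 51 payments (last $5.38); total interest = total paid − $1,350.00 = $605.38.
At $79.00/mo: 21 payments (last $2.00); total interest $232.00.
Payments saved = 51 − 21 = 30.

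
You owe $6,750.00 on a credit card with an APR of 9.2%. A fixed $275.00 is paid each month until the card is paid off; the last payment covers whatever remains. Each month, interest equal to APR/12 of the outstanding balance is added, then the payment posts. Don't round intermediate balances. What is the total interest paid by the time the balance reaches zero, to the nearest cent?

Monthly rate r = 9.2%/12 = 0.766667% = 0.00766667.
Payoff takes n = ⌈−ln(1 − rB₀/P)/ln(1+r)⌉ = ⌈27.297⌉ = 28 payments; the last is $81.90.
Total paid = 27·$275.00 + $81.90 = $7,506.90.
Total interest = total paid − principal = $7,506.90 − $6,750.00 = $756.90.

$756.90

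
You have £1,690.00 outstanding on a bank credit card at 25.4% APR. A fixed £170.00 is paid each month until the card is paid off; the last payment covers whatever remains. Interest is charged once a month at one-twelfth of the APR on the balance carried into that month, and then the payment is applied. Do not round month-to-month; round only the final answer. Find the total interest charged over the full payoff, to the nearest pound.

£228

Monthly rate r = 25.4%/12 = 2.11667% = 0.0211667.
Payoff takes n = ⌈−ln(1 − rB₀/P)/ln(1+r)⌉ = ⌈11.279⌉ = 12 payments; the last is £47.86.
Total paid = 11·£170.00 + £47.86 = £1,917.86.
Total interest = total paid − principal = £1,917.86 − £1,690.00 = £227.86.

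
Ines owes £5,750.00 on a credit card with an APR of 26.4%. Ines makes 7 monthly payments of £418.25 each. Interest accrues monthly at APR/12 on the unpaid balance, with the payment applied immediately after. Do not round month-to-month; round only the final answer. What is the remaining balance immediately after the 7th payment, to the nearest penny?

Monthly rate r = 26.4%/12 = 2.2% = 0.022.
Each month: B ← B·(1+r) − £418.25.
Month 1: interest £126.50; balance after payment £5,458.25.
Month 2: interest £120.08; balance after payment £5,160.08.
Month 3: interest £113.52; balance after payment £4,855.35.
Month 4: interest £106.82; balance after payment £4,543.92.
Month 5: interest £99.97; balance after payment £4,225.64.
Month 6: interest £92.96; balance after payment £3,900.35.
Month 7: interest £85.81; balance after payment £3,567.91.

£3,567.91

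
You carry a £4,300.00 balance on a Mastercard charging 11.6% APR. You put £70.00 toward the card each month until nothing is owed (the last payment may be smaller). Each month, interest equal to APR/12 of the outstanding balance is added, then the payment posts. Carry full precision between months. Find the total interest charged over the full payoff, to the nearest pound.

£2,256

Monthly rate r = 11.6%/12 = 0.966667% = 0.00966667.
Payoff takes n = ⌈−ln(1 − rB₀/P)/ln(1+r)⌉ = ⌈93.650⌉ = 94 payments; the last is £45.56.
Total paid = 93·£70.00 + £45.56 = £6,555.56.
Total interest = total paid − principal = £6,555.56 − £4,300.00 = £2,255.56.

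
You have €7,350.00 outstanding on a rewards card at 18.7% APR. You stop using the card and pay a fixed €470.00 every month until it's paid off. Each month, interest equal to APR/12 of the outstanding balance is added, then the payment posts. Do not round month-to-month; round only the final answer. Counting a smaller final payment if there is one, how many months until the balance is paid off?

Monthly rate r = 18.7%/12 = 1.55833% = 0.0155833.
Recurrence: B ← B·(1+r) − €470.00.
Month 1: interest €114.54; balance after payment €6,994.54.
Month 2: interest €109.00; balance after payment €6,633.54.
Closed form: n = −ln(1 − rB₀/P)/ln(1+r) = −ln(0.7563)/ln(1.01558) ≈ 18.063, so the balance reaches zero during payment 19.

19 payments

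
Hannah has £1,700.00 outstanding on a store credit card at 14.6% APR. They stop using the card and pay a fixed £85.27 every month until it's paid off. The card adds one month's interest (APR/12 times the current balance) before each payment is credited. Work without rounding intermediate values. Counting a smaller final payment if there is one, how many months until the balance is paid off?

Monthly rate r = 14.6%/12 = 1.21667% = 0.0121667.
Recurrence: B ← B·(1+r) − £85.27.
Month 1: interest £20.68; balance after payment £1,635.41.
Month 2: interest £19.90; balance after payment £1,570.04.
Closed form: n = −ln(1 − rB₀/P)/ln(1+r) = −ln(0.75744)/ln(1.01217) ≈ 22.973, so the balance reaches zero during payment 23.

23 payments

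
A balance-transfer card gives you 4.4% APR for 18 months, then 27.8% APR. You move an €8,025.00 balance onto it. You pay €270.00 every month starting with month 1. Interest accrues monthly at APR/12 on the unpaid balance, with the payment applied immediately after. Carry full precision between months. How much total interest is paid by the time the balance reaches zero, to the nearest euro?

Promo months 1–18 at r₀ = 4.4%/12 = 0.00366667; months 19+ at r₁ = 27.8%/12 = 0.0231667.
After month 18: iterate B ← B·(1+r₀) − €270.00 for 18 months → €3,557.01.
Then at r₁ with €270.00/mo: n₂ = −ln(1 − r₁·B/P)/ln(1+r₁) ≈ 15.90 → 16 more payments.
Total paid = 33·€270.00 + €243.09 = €9,153.09; interest = €9,153.09 − €8,025.00 = €1,128.09.

€1,128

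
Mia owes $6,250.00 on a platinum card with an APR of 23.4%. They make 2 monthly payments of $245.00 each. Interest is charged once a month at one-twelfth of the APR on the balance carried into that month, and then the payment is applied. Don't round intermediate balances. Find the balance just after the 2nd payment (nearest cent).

Monthly rate r = 23.4%/12 = 1.95% = 0.0195.
Each month: B ← B·(1+r) − $245.00.
Month 1: interest $121.88; balance after payment $6,126.88.
Month 2: interest $119.47; balance after payment $6,001.35.

$6,001.35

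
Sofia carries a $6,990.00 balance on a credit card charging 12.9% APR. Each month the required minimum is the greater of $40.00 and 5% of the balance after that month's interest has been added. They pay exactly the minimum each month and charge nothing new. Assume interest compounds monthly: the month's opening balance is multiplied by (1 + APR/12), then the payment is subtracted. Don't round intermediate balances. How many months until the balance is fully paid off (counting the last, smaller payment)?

Monthly rate r = 12.9%/12 = 1.075% = 0.01075.
While 5% of the post-interest balance exceeds $40.00, each month B ← (B·(1+r))·(1 − 0.05), i.e. B shrinks by the factor (1+r)·0.95 = 0.96021.
This holds for months 1–54. Entering month 55 the balance is $780.39; 5% of the post-interest balance is now below $40.00, so the flat $40.00 minimum applies from here.
From month 55 a fixed $40.00 at rate r clears $780.39 in 23 more payments. Total: 54 + 23 = 77 months.

77 months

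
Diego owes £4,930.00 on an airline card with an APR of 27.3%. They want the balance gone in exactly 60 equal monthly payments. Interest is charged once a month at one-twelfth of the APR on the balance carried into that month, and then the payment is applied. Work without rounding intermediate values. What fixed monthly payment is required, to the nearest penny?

Monthly rate r = 27.3%/12 = 2.275% = 0.02275.
Level-payment amortization: P = B₀·r / (1 − (1+r)^(−n)) = 4930.00·0.02275 / (1 − 1.02275^(−60)).
Denominator 1 − (1+r)^(−60) = 0.740683167.
P = 112.157 / 0.740683167 ≈ 151.42.

£151.42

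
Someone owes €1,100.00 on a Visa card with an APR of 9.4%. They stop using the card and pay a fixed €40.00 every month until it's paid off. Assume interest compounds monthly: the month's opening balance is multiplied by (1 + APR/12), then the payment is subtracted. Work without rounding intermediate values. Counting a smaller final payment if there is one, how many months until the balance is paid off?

Monthly rate r = 9.4%/12 = 0.783333% = 0.00783333.
Recurrence: B ← B·(1+r) − €40.00.
Month 1: interest €8.62; balance after payment €1,068.62.
Month 2: interest €8.37; balance after payment €1,036.99.
Closed form: n = −ln(1 − rB₀/P)/ln(1+r) = −ln(0.78458)/ln(1.00783) ≈ 31.092, so the balance reaches zero during payment 32.

32 months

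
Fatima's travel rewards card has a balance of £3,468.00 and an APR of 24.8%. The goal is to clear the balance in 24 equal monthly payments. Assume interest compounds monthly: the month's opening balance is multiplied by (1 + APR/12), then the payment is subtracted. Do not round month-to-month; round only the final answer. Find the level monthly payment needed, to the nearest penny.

£184.74

Monthly rate r = 24.8%/12 = 2.06667% = 0.0206667.
Level-payment amortization: P = B₀·r / (1 − (1+r)^(−n)) = 3468.00·0.0206667 / (1 − 1.02067^(−24)).
Denominator 1 − (1+r)^(−24) = 0.387951778.
P = 71.672 / 0.387951778 ≈ 184.74.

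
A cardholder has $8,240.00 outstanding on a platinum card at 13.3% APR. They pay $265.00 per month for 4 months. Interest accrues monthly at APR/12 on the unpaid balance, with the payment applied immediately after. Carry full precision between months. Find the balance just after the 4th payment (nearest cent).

Monthly rate r = 13.3%/12 = 1.10833% = 0.0110833.
Each month: B ← B·(1+r) − $265.00.
Month 1: interest $91.33; balance after payment $8,066.33.
Month 2: interest $89.40; balance after payment $7,890.73.
Month 3: interest $87.46; balance after payment $7,713.18.
Month 4: interest $85.49; balance after payment $7,533.67.

$7,533.67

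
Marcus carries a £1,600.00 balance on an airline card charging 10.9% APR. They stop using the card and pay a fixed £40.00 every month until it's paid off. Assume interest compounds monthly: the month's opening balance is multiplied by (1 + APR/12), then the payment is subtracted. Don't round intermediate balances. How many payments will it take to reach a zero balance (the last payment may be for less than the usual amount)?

50 payments

Monthly rate r = 10.9%/12 = 0.908333% = 0.00908333.
Recurrence: B ← B·(1+r) − £40.00.
Month 1: interest £14.53; balance after payment £1,574.53.
Month 2: interest £14.30; balance after payment £1,548.84.
Closed form: n = −ln(1 − rB₀/P)/ln(1+r) = −ln(0.63667)/ln(1.00908) ≈ 49.933, so the balance reaches zero during payment 50.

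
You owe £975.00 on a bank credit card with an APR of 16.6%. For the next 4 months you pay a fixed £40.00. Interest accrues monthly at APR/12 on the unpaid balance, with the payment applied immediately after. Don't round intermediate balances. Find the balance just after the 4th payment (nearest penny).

£866.73

Monthly rate r = 16.6%/12 = 1.38333% = 0.0138333.
Each month: B ← B·(1+r) − £40.00.
Month 1: interest £13.49; balance after payment £948.49.
Month 2: interest £13.12; balance after payment £921.61.
Month 3: interest £12.75; balance after payment £894.36.
Month 4: interest £12.37; balance after payment £866.73.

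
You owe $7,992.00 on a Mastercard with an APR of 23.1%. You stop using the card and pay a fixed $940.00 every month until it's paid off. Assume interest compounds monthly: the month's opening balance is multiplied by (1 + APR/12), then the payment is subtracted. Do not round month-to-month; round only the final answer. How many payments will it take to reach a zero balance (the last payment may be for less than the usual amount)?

Monthly rate r = 23.1%/12 = 1.925% = 0.01925.
Recurrence: B ← B·(1+r) − $940.00.
Month 1: interest $153.85; balance after payment $7,205.85.
Month 2: interest $138.71; balance after payment $6,404.56.
Closed form: n = −ln(1 − rB₀/P)/ln(1+r) = −ln(0.83633)/ln(1.01925) ≈ 9.374, so the balance reaches zero during payment 10.

10 months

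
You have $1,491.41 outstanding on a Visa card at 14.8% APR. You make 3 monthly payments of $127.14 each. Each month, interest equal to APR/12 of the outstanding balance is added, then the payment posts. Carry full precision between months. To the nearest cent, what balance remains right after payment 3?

Monthly rate r = 14.8%/12 = 1.23333% = 0.0123333.
Each month: B ← B·(1+r) − $127.14.
Month 1: interest $18.39; balance after payment $1,382.66.
Month 2: interest $17.05; balance after payment $1,272.58.
Month 3: interest $15.70; balance after payment $1,161.13.

$1,161.13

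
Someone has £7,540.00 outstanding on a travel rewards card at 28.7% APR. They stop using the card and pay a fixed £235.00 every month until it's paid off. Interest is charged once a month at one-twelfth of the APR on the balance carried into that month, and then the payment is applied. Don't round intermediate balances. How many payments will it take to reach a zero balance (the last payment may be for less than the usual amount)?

62 payments

Monthly rate r = 28.7%/12 = 2.39167% = 0.0239167.
Recurrence: B ← B·(1+r) − £235.00.
Month 1: interest £180.33; balance after payment £7,485.33.
Month 2: interest £179.02; balance after payment £7,429.36.
Closed form: n = −ln(1 − rB₀/P)/ln(1+r) = −ln(0.23263)/ln(1.02392) ≈ 61.701, so the balance reaches zero during payment 62.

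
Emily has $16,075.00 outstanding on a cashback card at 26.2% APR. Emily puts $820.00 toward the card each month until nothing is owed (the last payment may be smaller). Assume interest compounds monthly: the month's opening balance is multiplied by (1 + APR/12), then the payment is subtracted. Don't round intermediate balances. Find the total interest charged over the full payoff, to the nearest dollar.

$5,135

Monthly rate r = 26.2%/12 = 2.18333% = 0.0218333.
Payoff takes n = ⌈−ln(1 − rB₀/P)/ln(1+r)⌉ = ⌈25.865⌉ = 26 payments; the last is $710.21.
Total paid = 25·$820.00 + $710.21 = $21,210.21.
Total interest = total paid − principal = $21,210.21 − $16,075.00 = $5,135.21.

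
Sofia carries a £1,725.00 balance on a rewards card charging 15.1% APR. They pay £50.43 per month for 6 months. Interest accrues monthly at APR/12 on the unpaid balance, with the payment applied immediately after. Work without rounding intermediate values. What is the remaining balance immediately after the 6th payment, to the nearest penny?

£1,547.14

Monthly rate r = 15.1%/12 = 1.25833% = 0.0125833.
Each month: B ← B·(1+r) − £50.43.
Month 1: interest £21.71; balance after payment £1,696.28.
Month 2: interest £21.34; balance after payment £1,667.19.
Month 3: interest £20.98; balance after payment £1,637.74.
Month 4: interest £20.61; balance after payment £1,607.92.
Month 5: interest £20.23; balance after payment £1,577.72.
Month 6: interest £19.85; balance after payment £1,547.14.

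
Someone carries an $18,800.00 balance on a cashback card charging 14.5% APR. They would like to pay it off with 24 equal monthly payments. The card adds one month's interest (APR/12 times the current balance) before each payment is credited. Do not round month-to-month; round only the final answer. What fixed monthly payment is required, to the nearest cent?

Monthly rate r = 14.5%/12 = 1.20833% = 0.0120833.
Level-payment amortization: P = B₀·r / (1 − (1+r)^(−n)) = 18800.00·0.0120833 / (1 − 1.01208^(−24)).
Denominator 1 − (1+r)^(−24) = 0.250434748.
P = 227.167 / 0.250434748 ≈ 907.09.

$907.09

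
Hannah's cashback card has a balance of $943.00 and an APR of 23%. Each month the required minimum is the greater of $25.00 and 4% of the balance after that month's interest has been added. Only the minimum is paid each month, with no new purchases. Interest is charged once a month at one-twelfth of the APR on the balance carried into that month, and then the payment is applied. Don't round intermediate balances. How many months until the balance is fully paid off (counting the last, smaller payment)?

54 months

Monthly rate r = 23%/12 = 1.91667% = 0.0191667.
While 4% of the post-interest balance exceeds $25.00, each month B ← (B·(1+r))·(1 − 0.04), i.e. B shrinks by the factor (1+r)·0.96 = 0.9784.
This holds for months 1–20. Entering month 21 the balance is $609.31; 4% of the post-interest balance is now below $25.00, so the flat $25.00 minimum applies from here.
From month 21 a fixed $25.00 at rate r clears $609.31 in 34 more payments. Total: 20 + 34 = 54 months.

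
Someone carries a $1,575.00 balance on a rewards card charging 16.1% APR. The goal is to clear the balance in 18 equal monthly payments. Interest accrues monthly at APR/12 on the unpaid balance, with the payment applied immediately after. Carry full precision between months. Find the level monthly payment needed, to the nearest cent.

$99.07

Monthly rate r = 16.1%/12 = 1.34167% = 0.0134167.
Level-payment amortization: P = B₀·r / (1 − (1+r)^(−n)) = 1575.00·0.0134167 / (1 − 1.01342^(−18)).
Denominator 1 − (1+r)^(−18) = 0.213288975.
P = 21.1313 / 0.213288975 ≈ 99.07.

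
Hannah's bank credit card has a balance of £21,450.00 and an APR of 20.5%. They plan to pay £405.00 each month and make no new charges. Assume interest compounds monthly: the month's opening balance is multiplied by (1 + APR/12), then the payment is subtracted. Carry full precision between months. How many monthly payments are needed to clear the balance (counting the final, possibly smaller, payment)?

139 payments

Monthly rate r = 20.5%/12 = 1.70833% = 0.0170833.
Recurrence: B ← B·(1+r) − £405.00.
Month 1: interest £366.44; balance after payment £21,411.44.
Month 2: interest £365.78; balance after payment £21,372.22.
Closed form: n = −ln(1 − rB₀/P)/ln(1+r) = −ln(0.095216)/ln(1.01708) ≈ 138.828, so the balance reaches zero during payment 139.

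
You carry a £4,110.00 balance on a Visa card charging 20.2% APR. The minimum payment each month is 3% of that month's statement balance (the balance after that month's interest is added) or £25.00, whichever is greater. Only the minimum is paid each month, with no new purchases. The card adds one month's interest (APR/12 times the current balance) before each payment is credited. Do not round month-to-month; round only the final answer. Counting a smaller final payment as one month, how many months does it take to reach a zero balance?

Monthly rate r = 20.2%/12 = 1.68333% = 0.0168333.
While 3% of the post-interest balance exceeds £25.00, each month B ← (B·(1+r))·(1 − 0.03), i.e. B shrinks by the factor (1+r)·0.97 = 0.98633.
This holds for months 1–118. Entering month 119 the balance is £809.80; 3% of the post-interest balance is now below £25.00, so the flat £25.00 minimum applies from here.
From month 119 a fixed £25.00 at rate r clears £809.80 in 48 more payments. Total: 118 + 48 = 166 months.

166 months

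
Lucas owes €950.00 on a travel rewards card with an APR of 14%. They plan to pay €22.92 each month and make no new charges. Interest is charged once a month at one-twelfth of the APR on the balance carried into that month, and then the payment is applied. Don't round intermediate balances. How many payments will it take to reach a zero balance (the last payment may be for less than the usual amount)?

57 months

Monthly rate r = 14%/12 = 1.16667% = 0.0116667.
Recurrence: B ← B·(1+r) − €22.92.
Month 1: interest €11.08; balance after payment €938.16.
Month 2: interest €10.95; balance after payment €926.19.
Closed form: n = −ln(1 − rB₀/P)/ln(1+r) = −ln(0.51643)/ln(1.01167) ≈ 56.970, so the balance reaches zero during payment 57.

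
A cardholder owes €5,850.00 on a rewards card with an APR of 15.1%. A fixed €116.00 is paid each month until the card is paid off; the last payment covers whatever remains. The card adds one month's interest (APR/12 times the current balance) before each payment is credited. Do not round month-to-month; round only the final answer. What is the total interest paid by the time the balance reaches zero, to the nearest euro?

Monthly rate r = 15.1%/12 = 1.25833% = 0.0125833.
Payoff takes n = ⌈−ln(1 − rB₀/P)/ln(1+r)⌉ = ⌈80.508⌉ = 81 payments; the last is €59.10.
Total paid = 80·€116.00 + €59.10 = €9,339.10.
Total interest = total paid − principal = €9,339.10 − €5,850.00 = €3,489.10.

€3,489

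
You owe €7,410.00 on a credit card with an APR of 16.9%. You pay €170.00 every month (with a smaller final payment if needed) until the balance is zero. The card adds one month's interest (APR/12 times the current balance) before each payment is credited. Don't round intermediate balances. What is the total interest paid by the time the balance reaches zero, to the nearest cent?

€4,157.21

Monthly rate r = 16.9%/12 = 1.40833% = 0.0140833.
Payoff takes n = ⌈−ln(1 − rB₀/P)/ln(1+r)⌉ = ⌈68.042⌉ = 69 payments; the last is €7.21.
Total paid = 68·€170.00 + €7.21 = €11,567.21.
Total interest = total paid − principal = €11,567.21 − €7,410.00 = €4,157.21.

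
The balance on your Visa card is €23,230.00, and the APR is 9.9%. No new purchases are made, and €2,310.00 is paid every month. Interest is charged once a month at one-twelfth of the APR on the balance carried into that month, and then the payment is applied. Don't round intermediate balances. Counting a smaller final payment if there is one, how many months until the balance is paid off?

Monthly rate r = 9.9%/12 = 0.825% = 0.00825.
Recurrence: B ← B·(1+r) − €2,310.00.
Month 1: interest €191.65; balance after payment €21,111.65.
Month 2: interest €174.17; balance after payment €18,975.82.
Closed form: n = −ln(1 − rB₀/P)/ln(1+r) = −ln(0.91704)/ln(1.00825) ≈ 10.541, so the balance reaches zero during payment 11.

11 payments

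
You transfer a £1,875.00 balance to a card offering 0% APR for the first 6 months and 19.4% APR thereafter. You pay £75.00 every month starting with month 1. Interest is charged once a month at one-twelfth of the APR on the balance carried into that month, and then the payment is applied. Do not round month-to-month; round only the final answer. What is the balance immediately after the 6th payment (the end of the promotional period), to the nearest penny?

£1,425.00

Promo months 1–6 at r₀ = 0%/12 = 0; months 7+ at r₁ = 19.4%/12 = 0.0161667.
After month 6 (no interest yet): B = £1,875.00 − 6·£75.00 = £1,425.00.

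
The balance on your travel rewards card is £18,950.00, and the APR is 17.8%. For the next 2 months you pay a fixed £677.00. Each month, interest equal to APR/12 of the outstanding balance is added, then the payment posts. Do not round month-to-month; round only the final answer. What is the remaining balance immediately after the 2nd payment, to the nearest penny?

£18,152.31

Monthly rate r = 17.8%/12 = 1.48333% = 0.0148333.
Each month: B ← B·(1+r) − £677.00.
Month 1: interest £281.09; balance after payment £18,554.09.
Month 2: interest £275.22; balance after payment £18,152.31.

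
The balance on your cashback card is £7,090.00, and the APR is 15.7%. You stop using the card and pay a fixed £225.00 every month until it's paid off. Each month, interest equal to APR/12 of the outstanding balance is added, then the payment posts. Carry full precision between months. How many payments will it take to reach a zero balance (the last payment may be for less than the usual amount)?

Monthly rate r = 15.7%/12 = 1.30833% = 0.0130833.
Recurrence: B ← B·(1+r) − £225.00.
Month 1: interest £92.76; balance after payment £6,957.76.
Month 2: interest £91.03; balance after payment £6,823.79.
Closed form: n = −ln(1 − rB₀/P)/ln(1+r) = −ln(0.58773)/ln(1.01308) ≈ 40.888, so the balance reaches zero during payment 41.

41 months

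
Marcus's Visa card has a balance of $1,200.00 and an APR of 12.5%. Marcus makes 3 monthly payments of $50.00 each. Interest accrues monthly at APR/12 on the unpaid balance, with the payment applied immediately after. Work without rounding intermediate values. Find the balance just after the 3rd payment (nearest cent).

Monthly rate r = 12.5%/12 = 1.04167% = 0.0104167.
Each month: B ← B·(1+r) − $50.00.
Month 1: interest $12.50; balance after payment $1,162.50.
Month 2: interest $12.11; balance after payment $1,124.61.
Month 3: interest $11.71; balance after payment $1,086.32.

$1,086.32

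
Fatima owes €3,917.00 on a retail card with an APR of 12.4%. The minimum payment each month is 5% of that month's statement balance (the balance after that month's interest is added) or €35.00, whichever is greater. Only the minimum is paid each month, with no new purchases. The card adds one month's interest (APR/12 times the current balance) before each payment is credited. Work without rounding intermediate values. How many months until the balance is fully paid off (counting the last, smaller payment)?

Monthly rate r = 12.4%/12 = 1.03333% = 0.0103333.
While 5% of the post-interest balance exceeds €35.00, each month B ← (B·(1+r))·(1 − 0.05), i.e. B shrinks by the factor (1+r)·0.95 = 0.95982.
This holds for months 1–43. Entering month 44 the balance is €671.51; 5% of the post-interest balance is now below €35.00, so the flat €35.00 minimum applies from here.
From month 44 a fixed €35.00 at rate r clears €671.51 in 22 more payments. Total: 43 + 22 = 65 months.

65 months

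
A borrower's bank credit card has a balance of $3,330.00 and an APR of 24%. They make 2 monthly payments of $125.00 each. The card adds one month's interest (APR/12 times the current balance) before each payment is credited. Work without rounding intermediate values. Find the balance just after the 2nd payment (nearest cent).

$3,212.03

Monthly rate r = 24%/12 = 2% = 0.02.
Each month: B ← B·(1+r) − $125.00.
Month 1: interest $66.60; balance after payment $3,271.60.
Month 2: interest $65.43; balance after payment $3,212.03.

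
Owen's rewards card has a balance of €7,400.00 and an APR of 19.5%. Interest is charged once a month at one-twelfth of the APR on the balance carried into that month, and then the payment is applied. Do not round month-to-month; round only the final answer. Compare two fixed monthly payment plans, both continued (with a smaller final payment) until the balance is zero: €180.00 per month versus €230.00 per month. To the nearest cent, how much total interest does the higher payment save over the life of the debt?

€1,757.74

Monthly rate r = 19.5%/12 = 1.625% = 0.01625.
At €180.00/mo: n = ⌈−ln(1 − rB₀/P)/ln(1+r)⌉ = 69 payments (last €74.83); total interest = total paid − €7,400.00 = €4,914.83.
At €230.00/mo: 46 payments (last €207.09); total interest €3,157.09.
Interest saved = €4,914.83 − €3,157.09 = €1,757.74.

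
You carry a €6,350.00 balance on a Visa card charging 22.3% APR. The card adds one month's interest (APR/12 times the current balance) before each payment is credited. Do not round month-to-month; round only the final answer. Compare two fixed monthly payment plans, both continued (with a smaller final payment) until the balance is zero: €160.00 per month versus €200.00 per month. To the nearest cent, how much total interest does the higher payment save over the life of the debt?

€1,938.04

Monthly rate r = 22.3%/12 = 1.85833% = 0.0185833.
At €160.00/mo: n = ⌈−ln(1 − rB₀/P)/ln(1+r)⌉ = 73 payments (last €103.60); total interest = total paid − €6,350.00 = €5,273.60.
At €200.00/mo: 49 payments (last €85.56); total interest €3,335.56.
Interest saved = €5,273.60 − €3,335.56 = €1,938.04.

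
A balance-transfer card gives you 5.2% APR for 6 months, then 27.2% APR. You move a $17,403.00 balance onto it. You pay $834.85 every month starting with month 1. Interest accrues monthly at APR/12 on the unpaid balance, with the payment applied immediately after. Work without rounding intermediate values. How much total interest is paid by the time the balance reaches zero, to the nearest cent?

$3,505.59

Promo months 1–6 at r₀ = 5.2%/12 = 0.00433333; months 7+ at r₁ = 27.2%/12 = 0.0226667.
After month 6: iterate B ← B·(1+r₀) − $834.85 for 6 months → $12,796.73.
Then at r₁ with $834.85/mo: n₂ = −ln(1 − r₁·B/P)/ln(1+r₁) ≈ 19.04 → 20 more payments.
Total paid = 25·$834.85 + $37.34 = $20,908.59; interest = $20,908.59 − $17,403.00 = $3,505.59.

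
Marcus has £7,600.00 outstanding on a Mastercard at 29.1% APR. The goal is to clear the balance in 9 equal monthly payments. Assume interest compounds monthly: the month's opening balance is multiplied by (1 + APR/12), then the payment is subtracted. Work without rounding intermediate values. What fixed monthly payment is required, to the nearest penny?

£950.10

Monthly rate r = 29.1%/12 = 2.425% = 0.02425.
Level-payment amortization: P = B₀·r / (1 − (1+r)^(−n)) = 7600.00·0.02425 / (1 − 1.02425^(−9)).
Denominator 1 − (1+r)^(−9) = 0.193979205.
P = 184.3 / 0.193979205 ≈ 950.10.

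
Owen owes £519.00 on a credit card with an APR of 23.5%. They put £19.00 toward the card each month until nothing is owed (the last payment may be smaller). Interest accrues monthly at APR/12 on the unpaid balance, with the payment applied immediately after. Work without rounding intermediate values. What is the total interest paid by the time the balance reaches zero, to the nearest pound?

£231

Monthly rate r = 23.5%/12 = 1.95833% = 0.0195833.
Payoff takes n = ⌈−ln(1 − rB₀/P)/ln(1+r)⌉ = ⌈39.475⌉ = 40 payments; the last is £9.07.
Total paid = 39·£19.00 + £9.07 = £750.07.
Total interest = total paid − principal = £750.07 − £519.00 = £231.07.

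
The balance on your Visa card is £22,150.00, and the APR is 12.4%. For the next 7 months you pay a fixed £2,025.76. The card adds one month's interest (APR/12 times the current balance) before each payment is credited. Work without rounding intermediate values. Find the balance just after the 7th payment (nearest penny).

Monthly rate r = 12.4%/12 = 1.03333% = 0.0103333.
Each month: B ← B·(1+r) − £2,025.76.
Month 1: interest £228.88; balance after payment £20,353.12.
Month 2: interest £210.32; balance after payment £18,537.68.
Month 3: interest £191.56; balance after payment £16,703.47.
Month 4: interest £172.60; balance after payment £14,850.32.
Month 5: interest £153.45; balance after payment £12,978.01.
Month 6: interest £134.11; balance after payment £11,086.36.
Month 7: interest £114.56; balance after payment £9,175.16.

£9,175.16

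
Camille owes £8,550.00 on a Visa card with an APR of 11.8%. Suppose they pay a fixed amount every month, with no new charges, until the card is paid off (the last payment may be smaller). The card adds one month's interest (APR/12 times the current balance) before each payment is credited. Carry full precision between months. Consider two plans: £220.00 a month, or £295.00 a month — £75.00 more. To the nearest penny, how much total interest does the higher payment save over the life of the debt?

Monthly rate r = 11.8%/12 = 0.983333% = 0.00983333.
At £220.00/mo: n = ⌈−ln(1 − rB₀/P)/ln(1+r)⌉ = 50 payments (last £46.15); total interest = total paid − £8,550.00 = £2,276.15.
At £295.00/mo: 35 payments (last £83.88); total interest £1,563.88.
Interest saved = £2,276.15 − £1,563.88 = £712.27.

£712.27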